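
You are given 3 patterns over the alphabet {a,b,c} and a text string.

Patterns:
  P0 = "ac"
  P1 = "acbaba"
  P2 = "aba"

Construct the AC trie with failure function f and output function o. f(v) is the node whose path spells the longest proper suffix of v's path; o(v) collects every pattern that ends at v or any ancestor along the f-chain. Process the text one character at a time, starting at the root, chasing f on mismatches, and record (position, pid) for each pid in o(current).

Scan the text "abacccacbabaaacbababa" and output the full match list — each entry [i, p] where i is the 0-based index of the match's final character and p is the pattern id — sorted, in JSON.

Construct AC machine:
Trie (insert patterns):
  n0 'ε': a→1
  n1 'a': b→7 c→2
  n2 'ac': b→3  [P0 ends]
  n3 'acb': a→4
  n4 'acba': b→5
  n5 'acbab': a→6
  n6 'acbaba': ·  [P1 ends]
  n7 'ab': a→8
  n8 'aba': ·  [P2 ends]

Failure links (BFS by depth):
  n1('a'): parent n0 fail=0; on 'a' 0 → fail=0;  out ∅∪∅=∅
  n2('ac'): parent n1 fail=0; on 'c' 0 → fail=0;  out {0}∪∅={0}
  n7('ab'): parent n1 fail=0; on 'b' 0 → fail=0;  out ∅∪∅=∅
  n3('acb'): parent n2 fail=0; on 'b' 0 → fail=0;  out ∅∪∅=∅
  n8('aba'): parent n7 fail=0; on 'a' 0 → fail=1;  out {2}∪∅={2}
  n4('acba'): parent n3 fail=0; on 'a' 0 → fail=1;  out ∅∪∅=∅
  n5('acbab'): parent n4 fail=1; on 'b' 1 → fail=7;  out ∅∪∅=∅
  n6('acbaba'): parent n5 fail=7; on 'a' 7 → fail=8;  out {1}∪{2}={1,2}

Run:
pos 0 'a': at 1
pos 1 'b': at 7
pos 2 'a': at 8  → match P2@[0:2]
pos 3 'c': at 2 ·f  → match P0@[2:3]
pos 4 'c': at 0 ·f
pos 5 'c': at 0
pos 6 'a': at 1
pos 7 'c': at 2  → match P0@[6:7]
pos 8 'b': at 3
pos 9 'a': at 4
pos 10 'b': at 5
pos 11 'a': at 6  → match P1@[6:11],P2@[9:11]
pos 12 'a': at 1 ·f
pos 13 'a': at 1 ·f
pos 14 'c': at 2  → match P0@[13:14]
pos 15 'b': at 3
pos 16 'a': at 4
pos 17 'b': at 5
pos 18 'a': at 6  → match P1@[13:18],P2@[16:18]
pos 19 'b': at 7 ·f
pos 20 'a': at 8  → match P2@[18:20]

Matches: [[2,2],[3,0],[7,0],[11,1],[11,2],[14,0],[18,1],[18,2],[20,2]]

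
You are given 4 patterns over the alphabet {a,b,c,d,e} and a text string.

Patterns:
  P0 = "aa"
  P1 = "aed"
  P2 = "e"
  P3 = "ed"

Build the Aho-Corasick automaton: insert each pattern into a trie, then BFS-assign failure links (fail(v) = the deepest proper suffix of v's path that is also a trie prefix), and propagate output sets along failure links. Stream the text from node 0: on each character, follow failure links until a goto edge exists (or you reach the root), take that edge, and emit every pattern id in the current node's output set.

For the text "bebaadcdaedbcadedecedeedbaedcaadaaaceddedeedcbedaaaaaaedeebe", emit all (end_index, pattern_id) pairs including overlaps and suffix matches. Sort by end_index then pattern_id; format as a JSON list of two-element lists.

Build automaton:
Trie (insert patterns):
  0='ε' goto a→1 e→5
  1='a' goto a→2 e→3
  2='aa' goto ·  ←P0
  3='ae' goto d→4
  4='aed' goto ·  ←P1
  5='e' goto d→6  ←P2
  6='ed' goto ·  ←P3

BFS fail/out derivation:
  n1('a'): parent n0 fail=0; on 'a' 0 → fail=0;  out ∅∪∅=∅
  n5('e'): parent n0 fail=0; on 'e' 0 → fail=0;  out {2}∪∅={2}
  n2('aa'): parent n1 fail=0; on 'a' 0 → fail=1;  out {0}∪∅={0}
  n3('ae'): parent n1 fail=0; on 'e' 0 → fail=5;  out ∅∪{2}={2}
  n6('ed'): parent n5 fail=0; on 'd' 0 → fail=0;  out {3}∪∅={3}
  n4('aed'): parent n3 fail=5; on 'd' 5 → fail=6;  out {1}∪{3}={1,3}

Run:
pos 0 'b': at 0
pos 1 'e': at 5  emit P2@[1:1]
pos 2 'b': at 0 (fail-walked)
pos 3 'a': at 1
pos 4 'a': at 2  emit P0@[3:4]
pos 5 'd': at 0 (fail-walked)
pos 6 'c': at 0
pos 7 'd': at 0
pos 8 'a': at 1
pos 9 'e': at 3  emit P2@[9:9]
pos 10 'd': at 4  emit P1@[8:10],P3@[9:10]
pos 11 'b': at 0 (fail-walked)
pos 12 'c': at 0
pos 13 'a': at 1
pos 14 'd': at 0 (fail-walked)
pos 15 'e': at 5  emit P2@[15:15]
pos 16 'd': at 6  emit P3@[15:16]
pos 17 'e': at 5 (fail-walked)  emit P2@[17:17]
pos 18 'c': at 0 (fail-walked)
pos 19 'e': at 5  emit P2@[19:19]
pos 20 'd': at 6  emit P3@[19:20]
pos 21 'e': at 5 (fail-walked)  emit P2@[21:21]
pos 22 'e': at 5 (fail-walked)  emit P2@[22:22]
pos 23 'd': at 6  emit P3@[22:23]
pos 24 'b': at 0 (fail-walked)
pos 25 'a': at 1
pos 26 'e': at 3  emit P2@[26:26]
pos 27 'd': at 4  emit P1@[25:27],P3@[26:27]
pos 28 'c': at 0 (fail-walked)
pos 29 'a': at 1
pos 30 'a': at 2  emit P0@[29:30]
pos 31 'd': at 0 (fail-walked)
pos 32 'a': at 1
pos 33 'a': at 2  emit P0@[32:33]
pos 34 'a': at 2 (fail-walked)  emit P0@[33:34]
pos 35 'c': at 0 (fail-walked)
pos 36 'e': at 5  emit P2@[36:36]
pos 37 'd': at 6  emit P3@[36:37]
pos 38 'd': at 0 (fail-walked)
pos 39 'e': at 5  emit P2@[39:39]
pos 40 'd': at 6  emit P3@[39:40]
pos 41 'e': at 5 (fail-walked)  emit P2@[41:41]
pos 42 'e': at 5 (fail-walked)  emit P2@[42:42]
pos 43 'd': at 6  emit P3@[42:43]
pos 44 'c': at 0 (fail-walked)
pos 45 'b': at 0
pos 46 'e': at 5  emit P2@[46:46]
pos 47 'd': at 6  emit P3@[46:47]
pos 48 'a': at 1 (fail-walked)
pos 49 'a': at 2  emit P0@[48:49]
pos 50 'a': at 2 (fail-walked)  emit P0@[49:50]
pos 51 'a': at 2 (fail-walked)  emit P0@[50:51]
pos 52 'a': at 2 (fail-walked)  emit P0@[51:52]
pos 53 'a': at 2 (fail-walked)  emit P0@[52:53]
pos 54 'e': at 3 (fail-walked)  emit P2@[54:54]
pos 55 'd': at 4  emit P1@[53:55],P3@[54:55]
pos 56 'e': at 5 (fail-walked)  emit P2@[56:56]
pos 57 'e': at 5 (fail-walked)  emit P2@[57:57]
pos 58 'b': at 0 (fail-walked)
pos 59 'e': at 5  emit P2@[59:59]

All matches (sorted): [[1,2],[4,0],[9,2],[10,1],[10,3],[15,2],[16,3],[17,2],[19,2],[20,3],[21,2],[22,2],[23,3],[26,2],[27,1],[27,3],[30,0],[33,0],[34,0],[36,2],[37,3],[39,2],[40,3],[41,2],[42,2],[43,3],[46,2],[47,3],[49,0],[50,0],[51,0],[52,0],[53,0],[54,2],[55,1],[55,3],[56,2],[57,2],[59,2]]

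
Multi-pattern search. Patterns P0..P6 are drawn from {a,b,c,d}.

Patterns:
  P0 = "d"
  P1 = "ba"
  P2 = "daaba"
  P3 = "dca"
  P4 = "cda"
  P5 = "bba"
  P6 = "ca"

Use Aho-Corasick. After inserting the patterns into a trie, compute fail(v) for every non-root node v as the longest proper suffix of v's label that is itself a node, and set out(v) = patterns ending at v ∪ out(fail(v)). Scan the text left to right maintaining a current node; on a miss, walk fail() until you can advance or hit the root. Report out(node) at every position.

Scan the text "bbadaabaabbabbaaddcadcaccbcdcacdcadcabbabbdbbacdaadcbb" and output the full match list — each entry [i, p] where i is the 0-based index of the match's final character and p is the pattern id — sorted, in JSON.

Build automaton:
Trie nodes:
  n0 'ε': b→2 c→10 d→1
  n1 'd': a→4 c→8  [P0 ends]
  n2 'b': a→3 b→13
  n3 'ba': ·  [P1 ends]
  n4 'da': a→5
  n5 'daa': b→6
  n6 'daab': a→7
  n7 'daaba': ·  [P2 ends]
  n8 'dc': a→9
  n9 'dca': ·  [P3 ends]
  n10 'c': a→15 d→11
  n11 'cd': a→12
  n12 'cda': ·  [P4 ends]
  n13 'bb': a→14
  n14 'bba': ·  [P5 ends]
  n15 'ca': ·  [P6 ends]

BFS fail/out derivation:
  fail(1) 'd': from fail(0)=0 chase 'd': 0 ⇒ 0;  out={0}∪out(0)={0}
  fail(2) 'b': from fail(0)=0 chase 'b': 0 ⇒ 0;  out=∅∪out(0)=∅
  fail(10) 'c': from fail(0)=0 chase 'c': 0 ⇒ 0;  out=∅∪out(0)=∅
  fail(3) 'ba': from fail(2)=0 chase 'a': 0 ⇒ 0;  out={1}∪out(0)={1}
  fail(4) 'da': from fail(1)=0 chase 'a': 0 ⇒ 0;  out=∅∪out(0)=∅
  fail(8) 'dc': from fail(1)=0 chase 'c': 0 ⇒ 10;  out=∅∪out(10)=∅
  fail(11) 'cd': from fail(10)=0 chase 'd': 0 ⇒ 1;  out=∅∪out(1)={0}
  fail(13) 'bb': from fail(2)=0 chase 'b': 0 ⇒ 2;  out=∅∪out(2)=∅
  fail(15) 'ca': from fail(10)=0 chase 'a': 0 ⇒ 0;  out={6}∪out(0)={6}
  fail(5) 'daa': from fail(4)=0 chase 'a': 0 ⇒ 0;  out=∅∪out(0)=∅
  fail(9) 'dca': from fail(8)=10 chase 'a': 10 ⇒ 15;  out={3}∪out(15)={3,6}
  fail(12) 'cda': from fail(11)=1 chase 'a': 1 ⇒ 4;  out={4}∪out(4)={4}
  fail(14) 'bba': from fail(13)=2 chase 'a': 2 ⇒ 3;  out={5}∪out(3)={1,5}
  fail(6) 'daab': from fail(5)=0 chase 'b': 0 ⇒ 2;  out=∅∪out(2)=∅
  fail(7) 'daaba': from fail(6)=2 chase 'a': 2 ⇒ 3;  out={2}∪out(3)={1,2}

Run:
[0] read 'b'  n0⇒n2
[1] read 'b'  n2⇒n13
[2] read 'a'  n13⇒n14  ** P1@[1:2],P5@[0:2]
[3] read 'd'  n14⇒n1 (fail-walked)  ** P0@[3:3]
[4] read 'a'  n1⇒n4
[5] read 'a'  n4⇒n5
[6] read 'b'  n5⇒n6
[7] read 'a'  n6⇒n7  ** P1@[6:7],P2@[3:7]
[8] read 'a'  n7⇒n0 (fail-walked)
[9] read 'b'  n0⇒n2
[10] read 'b'  n2⇒n13
[11] read 'a'  n13⇒n14  ** P1@[10:11],P5@[9:11]
[12] read 'b'  n14⇒n2 (fail-walked)
[13] read 'b'  n2⇒n13
[14] read 'a'  n13⇒n14  ** P1@[13:14],P5@[12:14]
[15] read 'a'  n14⇒n0 (fail-walked)
[16] read 'd'  n0⇒n1  ** P0@[16:16]
[17] read 'd'  n1⇒n1 (fail-walked)  ** P0@[17:17]
[18] read 'c'  n1⇒n8
[19] read 'a'  n8⇒n9  ** P3@[17:19],P6@[18:19]
[20] read 'd'  n9⇒n1 (fail-walked)  ** P0@[20:20]
[21] read 'c'  n1⇒n8
[22] read 'a'  n8⇒n9  ** P3@[20:22],P6@[21:22]
[23] read 'c'  n9⇒n10 (fail-walked)
[24] read 'c'  n10⇒n10 (fail-walked)
[25] read 'b'  n10⇒n2 (fail-walked)
[26] read 'c'  n2⇒n10 (fail-walked)
[27] read 'd'  n10⇒n11  ** P0@[27:27]
[28] read 'c'  n11⇒n8 (fail-walked)
[29] read 'a'  n8⇒n9  ** P3@[27:29],P6@[28:29]
[30] read 'c'  n9⇒n10 (fail-walked)
[31] read 'd'  n10⇒n11  ** P0@[31:31]
[32] read 'c'  n11⇒n8 (fail-walked)
[33] read 'a'  n8⇒n9  ** P3@[31:33],P6@[32:33]
[34] read 'd'  n9⇒n1 (fail-walked)  ** P0@[34:34]
[35] read 'c'  n1⇒n8
[36] read 'a'  n8⇒n9  ** P3@[34:36],P6@[35:36]
[37] read 'b'  n9⇒n2 (fail-walked)
[38] read 'b'  n2⇒n13
[39] read 'a'  n13⇒n14  ** P1@[38:39],P5@[37:39]
[40] read 'b'  n14⇒n2 (fail-walked)
[41] read 'b'  n2⇒n13
[42] read 'd'  n13⇒n1 (fail-walked)  ** P0@[42:42]
[43] read 'b'  n1⇒n2 (fail-walked)
[44] read 'b'  n2⇒n13
[45] read 'a'  n13⇒n14  ** P1@[44:45],P5@[43:45]
[46] read 'c'  n14⇒n10 (fail-walked)
[47] read 'd'  n10⇒n11  ** P0@[47:47]
[48] read 'a'  n11⇒n12  ** P4@[46:48]
[49] read 'a'  n12⇒n5 (fail-walked)
[50] read 'd'  n5⇒n1 (fail-walked)  ** P0@[50:50]
[51] read 'c'  n1⇒n8
[52] read 'b'  n8⇒n2 (fail-walked)
[53] read 'b'  n2⇒n13

Matches: [[2,1],[2,5],[3,0],[7,1],[7,2],[11,1],[11,5],[14,1],[14,5],[16,0],[17,0],[19,3],[19,6],[20,0],[22,3],[22,6],[27,0],[29,3],[29,6],[31,0],[33,3],[33,6],[34,0],[36,3],[36,6],[39,1],[39,5],[42,0],[45,1],[45,5],[47,0],[48,4],[50,0]]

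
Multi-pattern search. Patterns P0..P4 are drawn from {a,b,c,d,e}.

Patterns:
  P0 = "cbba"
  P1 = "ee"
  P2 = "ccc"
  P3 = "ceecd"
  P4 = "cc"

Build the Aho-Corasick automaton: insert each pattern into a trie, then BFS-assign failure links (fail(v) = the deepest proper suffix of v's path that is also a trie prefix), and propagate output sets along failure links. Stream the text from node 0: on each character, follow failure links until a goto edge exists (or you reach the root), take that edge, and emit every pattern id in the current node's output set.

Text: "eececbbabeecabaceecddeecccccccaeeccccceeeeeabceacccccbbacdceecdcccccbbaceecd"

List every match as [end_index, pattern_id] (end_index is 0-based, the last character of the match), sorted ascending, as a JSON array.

Build:
Trie nodes:
  n0 'ε': c→1 e→5
  n1 'c': b→2 c→7 e→9
  n2 'cb': b→3
  n3 'cbb': a→4
  n4 'cbba': ·  [P0 ends]
  n5 'e': e→6
  n6 'ee': ·  [P1 ends]
  n7 'cc': c→8  [P4 ends]
  n8 'ccc': ·  [P2 ends]
  n9 'ce': e→10
  n10 'cee': c→11
  n11 'ceec': d→12
  n12 'ceecd': ·  [P3 ends]

Failure links (BFS by depth):
  n1('c'): parent n0 fail=0; on 'c' 0 → fail=0;  out ∅∪∅=∅
  n5('e'): parent n0 fail=0; on 'e' 0 → fail=0;  out ∅∪∅=∅
  n2('cb'): parent n1 fail=0; on 'b' 0 → fail=0;  out ∅∪∅=∅
  n6('ee'): parent n5 fail=0; on 'e' 0 → fail=5;  out {1}∪∅={1}
  n7('cc'): parent n1 fail=0; on 'c' 0 → fail=1;  out {4}∪∅={4}
  n9('ce'): parent n1 fail=0; on 'e' 0 → fail=5;  out ∅∪∅=∅
  n3('cbb'): parent n2 fail=0; on 'b' 0 → fail=0;  out ∅∪∅=∅
  n8('ccc'): parent n7 fail=1; on 'c' 1 → fail=7;  out {2}∪{4}={2,4}
  n10('cee'): parent n9 fail=5; on 'e' 5 → fail=6;  out ∅∪{1}={1}
  n4('cbba'): parent n3 fail=0; on 'a' 0 → fail=0;  out {0}∪∅={0}
  n11('ceec'): parent n10 fail=6; on 'c' 6→5→0 → fail=1;  out ∅∪∅=∅
  n12('ceecd'): parent n11 fail=1; on 'd' 1→0 → fail=0;  out {3}∪∅={3}

Run:
pos 0 'e': at 5
pos 1 'e': at 6  ** P1@[0:1]
pos 2 'c': at 1 (fail-walked)
pos 3 'e': at 9
pos 4 'c': at 1 (fail-walked)
pos 5 'b': at 2
pos 6 'b': at 3
pos 7 'a': at 4  ** P0@[4:7]
pos 8 'b': at 0 (fail-walked)
pos 9 'e': at 5
pos 10 'e': at 6  ** P1@[9:10]
pos 11 'c': at 1 (fail-walked)
pos 12 'a': at 0 (fail-walked)
pos 13 'b': at 0
pos 14 'a': at 0
pos 15 'c': at 1
pos 16 'e': at 9
pos 17 'e': at 10  ** P1@[16:17]
pos 18 'c': at 11
pos 19 'd': at 12  ** P3@[15:19]
pos 20 'd': at 0 (fail-walked)
pos 21 'e': at 5
pos 22 'e': at 6  ** P1@[21:22]
pos 23 'c': at 1 (fail-walked)
pos 24 'c': at 7  ** P4@[23:24]
pos 25 'c': at 8  ** P2@[23:25],P4@[24:25]
pos 26 'c': at 8 (fail-walked)  ** P2@[24:26],P4@[25:26]
pos 27 'c': at 8 (fail-walked)  ** P2@[25:27],P4@[26:27]
pos 28 'c': at 8 (fail-walked)  ** P2@[26:28],P4@[27:28]
pos 29 'c': at 8 (fail-walked)  ** P2@[27:29],P4@[28:29]
pos 30 'a': at 0 (fail-walked)
pos 31 'e': at 5
pos 32 'e': at 6  ** P1@[31:32]
pos 33 'c': at 1 (fail-walked)
pos 34 'c': at 7  ** P4@[33:34]
pos 35 'c': at 8  ** P2@[33:35],P4@[34:35]
pos 36 'c': at 8 (fail-walked)  ** P2@[34:36],P4@[35:36]
pos 37 'c': at 8 (fail-walked)  ** P2@[35:37],P4@[36:37]
pos 38 'e': at 9 (fail-walked)
pos 39 'e': at 10  ** P1@[38:39]
pos 40 'e': at 6 (fail-walked)  ** P1@[39:40]
pos 41 'e': at 6 (fail-walked)  ** P1@[40:41]
pos 42 'e': at 6 (fail-walked)  ** P1@[41:42]
pos 43 'a': at 0 (fail-walked)
pos 44 'b': at 0
pos 45 'c': at 1
pos 46 'e': at 9
pos 47 'a': at 0 (fail-walked)
pos 48 'c': at 1
pos 49 'c': at 7  ** P4@[48:49]
pos 50 'c': at 8  ** P2@[48:50],P4@[49:50]
pos 51 'c': at 8 (fail-walked)  ** P2@[49:51],P4@[50:51]
pos 52 'c': at 8 (fail-walked)  ** P2@[50:52],P4@[51:52]
pos 53 'b': at 2 (fail-walked)
pos 54 'b': at 3
pos 55 'a': at 4  ** P0@[52:55]
pos 56 'c': at 1 (fail-walked)
pos 57 'd': at 0 (fail-walked)
pos 58 'c': at 1
pos 59 'e': at 9
pos 60 'e': at 10  ** P1@[59:60]
pos 61 'c': at 11
pos 62 'd': at 12  ** P3@[58:62]
pos 63 'c': at 1 (fail-walked)
pos 64 'c': at 7  ** P4@[63:64]
pos 65 'c': at 8  ** P2@[63:65],P4@[64:65]
pos 66 'c': at 8 (fail-walked)  ** P2@[64:66],P4@[65:66]
pos 67 'c': at 8 (fail-walked)  ** P2@[65:67],P4@[66:67]
pos 68 'b': at 2 (fail-walked)
pos 69 'b': at 3
pos 70 'a': at 4  ** P0@[67:70]
pos 71 'c': at 1 (fail-walked)
pos 72 'e': at 9
pos 73 'e': at 10  ** P1@[72:73]
pos 74 'c': at 11
pos 75 'd': at 12  ** P3@[71:75]

All matches (sorted): [[1,1],[7,0],[10,1],[17,1],[19,3],[22,1],[24,4],[25,2],[25,4],[26,2],[26,4],[27,2],[27,4],[28,2],[28,4],[29,2],[29,4],[32,1],[34,4],[35,2],[35,4],[36,2],[36,4],[37,2],[37,4],[39,1],[40,1],[41,1],[42,1],[49,4],[50,2],[50,4],[51,2],[51,4],[52,2],[52,4],[55,0],[60,1],[62,3],[64,4],[65,2],[65,4],[66,2],[66,4],[67,2],[67,4],[70,0],[73,1],[75,3]]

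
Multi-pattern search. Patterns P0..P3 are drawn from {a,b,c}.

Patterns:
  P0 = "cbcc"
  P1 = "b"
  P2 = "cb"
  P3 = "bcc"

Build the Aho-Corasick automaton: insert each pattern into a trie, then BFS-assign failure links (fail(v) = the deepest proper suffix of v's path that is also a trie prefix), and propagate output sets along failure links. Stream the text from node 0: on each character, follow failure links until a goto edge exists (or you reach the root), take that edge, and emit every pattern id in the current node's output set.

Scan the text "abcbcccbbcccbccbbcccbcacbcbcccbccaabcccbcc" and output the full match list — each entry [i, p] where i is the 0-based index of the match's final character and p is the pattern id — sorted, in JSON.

Construct AC machine:
Trie nodes:
  n0 'ε': b→5 c→1
  n1 'c': b→2
  n2 'cb': c→3  [P2 ends]
  n3 'cbc': c→4
  n4 'cbcc': ·  [P0 ends]
  n5 'b': c→6  [P1 ends]
  n6 'bc': c→7
  n7 'bcc': ·  [P3 ends]

Failure links (BFS by depth):
  fail(1) 'c': from fail(0)=0 chase 'c': 0 ⇒ 0;  out=∅∪out(0)=∅
  fail(5) 'b': from fail(0)=0 chase 'b': 0 ⇒ 0;  out={1}∪out(0)={1}
  fail(2) 'cb': from fail(1)=0 chase 'b': 0 ⇒ 5;  out={2}∪out(5)={1,2}
  fail(6) 'bc': from fail(5)=0 chase 'c': 0 ⇒ 1;  out=∅∪out(1)=∅
  fail(3) 'cbc': from fail(2)=5 chase 'c': 5 ⇒ 6;  out=∅∪out(6)=∅
  fail(7) 'bcc': from fail(6)=1 chase 'c': 1→0 ⇒ 1;  out={3}∪out(1)={3}
  fail(4) 'cbcc': from fail(3)=6 chase 'c': 6 ⇒ 7;  out={0}∪out(7)={0,3}

Run:
pos 0 'a': at 0
pos 1 'b': at 5  → match P1@[1:1]
pos 2 'c': at 6
pos 3 'b': at 2 (via fail)  → match P1@[3:3],P2@[2:3]
pos 4 'c': at 3
pos 5 'c': at 4  → match P0@[2:5],P3@[3:5]
pos 6 'c': at 1 (via fail)
pos 7 'b': at 2  → match P1@[7:7],P2@[6:7]
pos 8 'b': at 5 (via fail)  → match P1@[8:8]
pos 9 'c': at 6
pos 10 'c': at 7  → match P3@[8:10]
pos 11 'c': at 1 (via fail)
pos 12 'b': at 2  → match P1@[12:12],P2@[11:12]
pos 13 'c': at 3
pos 14 'c': at 4  → match P0@[11:14],P3@[12:14]
pos 15 'b': at 2 (via fail)  → match P1@[15:15],P2@[14:15]
pos 16 'b': at 5 (via fail)  → match P1@[16:16]
pos 17 'c': at 6
pos 18 'c': at 7  → match P3@[16:18]
pos 19 'c': at 1 (via fail)
pos 20 'b': at 2  → match P1@[20:20],P2@[19:20]
pos 21 'c': at 3
pos 22 'a': at 0 (via fail)
pos 23 'c': at 1
pos 24 'b': at 2  → match P1@[24:24],P2@[23:24]
pos 25 'c': at 3
pos 26 'b': at 2 (via fail)  → match P1@[26:26],P2@[25:26]
pos 27 'c': at 3
pos 28 'c': at 4  → match P0@[25:28],P3@[26:28]
pos 29 'c': at 1 (via fail)
pos 30 'b': at 2  → match P1@[30:30],P2@[29:30]
pos 31 'c': at 3
pos 32 'c': at 4  → match P0@[29:32],P3@[30:32]
pos 33 'a': at 0 (via fail)
pos 34 'a': at 0
pos 35 'b': at 5  → match P1@[35:35]
pos 36 'c': at 6
pos 37 'c': at 7  → match P3@[35:37]
pos 38 'c': at 1 (via fail)
pos 39 'b': at 2  → match P1@[39:39],P2@[38:39]
pos 40 'c': at 3
pos 41 'c': at 4  → match P0@[38:41],P3@[39:41]

Matches: [[1,1],[3,1],[3,2],[5,0],[5,3],[7,1],[7,2],[8,1],[10,3],[12,1],[12,2],[14,0],[14,3],[15,1],[15,2],[16,1],[18,3],[20,1],[20,2],[24,1],[24,2],[26,1],[26,2],[28,0],[28,3],[30,1],[30,2],[32,0],[32,3],[35,1],[37,3],[39,1],[39,2],[41,0],[41,3]]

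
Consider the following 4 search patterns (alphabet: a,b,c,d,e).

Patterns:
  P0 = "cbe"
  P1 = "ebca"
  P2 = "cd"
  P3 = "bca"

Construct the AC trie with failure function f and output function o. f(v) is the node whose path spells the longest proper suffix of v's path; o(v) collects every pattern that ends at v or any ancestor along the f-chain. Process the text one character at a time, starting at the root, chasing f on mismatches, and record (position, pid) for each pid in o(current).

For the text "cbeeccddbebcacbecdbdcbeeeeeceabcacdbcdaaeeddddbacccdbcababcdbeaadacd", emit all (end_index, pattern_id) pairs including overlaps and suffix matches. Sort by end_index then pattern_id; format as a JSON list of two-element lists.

Build automaton:
Trie (insert patterns):
  0='ε' goto b→9 c→1 e→4
  1='c' goto b→2 d→8
  2='cb' goto e→3
  3='cbe' goto ·  ←P0
  4='e' goto b→5
  5='eb' goto c→6
  6='ebc' goto a→7
  7='ebca' goto ·  ←P1
  8='cd' goto ·  ←P2
  9='b' goto c→10
  10='bc' goto a→11
  11='bca' goto ·  ←P3

Failure links (BFS by depth):
  fail(1) 'c': from fail(0)=0 chase 'c': 0 ⇒ 0;  out=∅∪out(0)=∅
  fail(4) 'e': from fail(0)=0 chase 'e': 0 ⇒ 0;  out=∅∪out(0)=∅
  fail(9) 'b': from fail(0)=0 chase 'b': 0 ⇒ 0;  out=∅∪out(0)=∅
  fail(2) 'cb': from fail(1)=0 chase 'b': 0 ⇒ 9;  out=∅∪out(9)=∅
  fail(5) 'eb': from fail(4)=0 chase 'b': 0 ⇒ 9;  out=∅∪out(9)=∅
  fail(8) 'cd': from fail(1)=0 chase 'd': 0 ⇒ 0;  out={2}∪out(0)={2}
  fail(10) 'bc': from fail(9)=0 chase 'c': 0 ⇒ 1;  out=∅∪out(1)=∅
  fail(3) 'cbe': from fail(2)=9 chase 'e': 9→0 ⇒ 4;  out={0}∪out(4)={0}
  fail(6) 'ebc': from fail(5)=9 chase 'c': 9 ⇒ 10;  out=∅∪out(10)=∅
  fail(11) 'bca': from fail(10)=1 chase 'a': 1→0 ⇒ 0;  out={3}∪out(0)={3}
  fail(7) 'ebca': from fail(6)=10 chase 'a': 10 ⇒ 11;  out={1}∪out(11)={1,3}

Text stream:
[0] read 'c'  n0⇒n1
[1] read 'b'  n1⇒n2
[2] read 'e'  n2⇒n3  → match P0@[0:2]
[3] read 'e'  n3⇒n4 (fail-walked)
[4] read 'c'  n4⇒n1 (fail-walked)
[5] read 'c'  n1⇒n1 (fail-walked)
[6] read 'd'  n1⇒n8  → match P2@[5:6]
[7] read 'd'  n8⇒n0 (fail-walked)
[8] read 'b'  n0⇒n9
[9] read 'e'  n9⇒n4 (fail-walked)
[10] read 'b'  n4⇒n5
[11] read 'c'  n5⇒n6
[12] read 'a'  n6⇒n7  → match P1@[9:12],P3@[10:12]
[13] read 'c'  n7⇒n1 (fail-walked)
[14] read 'b'  n1⇒n2
[15] read 'e'  n2⇒n3  → match P0@[13:15]
[16] read 'c'  n3⇒n1 (fail-walked)
[17] read 'd'  n1⇒n8  → match P2@[16:17]
[18] read 'b'  n8⇒n9 (fail-walked)
[19] read 'd'  n9⇒n0 (fail-walked)
[20] read 'c'  n0⇒n1
[21] read 'b'  n1⇒n2
[22] read 'e'  n2⇒n3  → match P0@[20:22]
[23] read 'e'  n3⇒n4 (fail-walked)
[24] read 'e'  n4⇒n4 (fail-walked)
[25] read 'e'  n4⇒n4 (fail-walked)
[26] read 'e'  n4⇒n4 (fail-walked)
[27] read 'c'  n4⇒n1 (fail-walked)
[28] read 'e'  n1⇒n4 (fail-walked)
[29] read 'a'  n4⇒n0 (fail-walked)
[30] read 'b'  n0⇒n9
[31] read 'c'  n9⇒n10
[32] read 'a'  n10⇒n11  → match P3@[30:32]
[33] read 'c'  n11⇒n1 (fail-walked)
[34] read 'd'  n1⇒n8  → match P2@[33:34]
[35] read 'b'  n8⇒n9 (fail-walked)
[36] read 'c'  n9⇒n10
[37] read 'd'  n10⇒n8 (fail-walked)  → match P2@[36:37]
[38] read 'a'  n8⇒n0 (fail-walked)
[39] read 'a'  n0⇒n0
[40] read 'e'  n0⇒n4
[41] read 'e'  n4⇒n4 (fail-walked)
[42] read 'd'  n4⇒n0 (fail-walked)
[43] read 'd'  n0⇒n0
[44] read 'd'  n0⇒n0
[45] read 'd'  n0⇒n0
[46] read 'b'  n0⇒n9
[47] read 'a'  n9⇒n0 (fail-walked)
[48] read 'c'  n0⇒n1
[49] read 'c'  n1⇒n1 (fail-walked)
[50] read 'c'  n1⇒n1 (fail-walked)
[51] read 'd'  n1⇒n8  → match P2@[50:51]
[52] read 'b'  n8⇒n9 (fail-walked)
[53] read 'c'  n9⇒n10
[54] read 'a'  n10⇒n11  → match P3@[52:54]
[55] read 'b'  n11⇒n9 (fail-walked)
[56] read 'a'  n9⇒n0 (fail-walked)
[57] read 'b'  n0⇒n9
[58] read 'c'  n9⇒n10
[59] read 'd'  n10⇒n8 (fail-walked)  → match P2@[58:59]
[60] read 'b'  n8⇒n9 (fail-walked)
[61] read 'e'  n9⇒n4 (fail-walked)
[62] read 'a'  n4⇒n0 (fail-walked)
[63] read 'a'  n0⇒n0
[64] read 'd'  n0⇒n0
[65] read 'a'  n0⇒n0
[66] read 'c'  n0⇒n1
[67] read 'd'  n1⇒n8  → match P2@[66:67]

Matches: [[2,0],[6,2],[12,1],[12,3],[15,0],[17,2],[22,0],[32,3],[34,2],[37,2],[51,2],[54,3],[59,2],[67,2]]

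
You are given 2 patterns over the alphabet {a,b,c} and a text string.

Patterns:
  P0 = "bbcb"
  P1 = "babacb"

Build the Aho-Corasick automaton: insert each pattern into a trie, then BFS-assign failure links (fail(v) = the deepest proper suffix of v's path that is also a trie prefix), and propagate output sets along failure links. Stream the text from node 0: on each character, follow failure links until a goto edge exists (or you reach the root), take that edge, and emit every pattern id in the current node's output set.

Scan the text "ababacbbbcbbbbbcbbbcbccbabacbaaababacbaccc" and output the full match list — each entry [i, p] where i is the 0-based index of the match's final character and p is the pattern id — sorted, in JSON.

Construct AC machine:
Trie nodes:
  n0 'ε': b→1
  n1 'b': a→5 b→2
  n2 'bb': c→3
  n3 'bbc': b→4
  n4 'bbcb': ·  [P0 ends]
  n5 'ba': b→6
  n6 'bab': a→7
  n7 'baba': c→8
  n8 'babac': b→9
  n9 'babacb': ·  [P1 ends]

BFS fail/out derivation:
  fail(1) 'b': from fail(0)=0 chase 'b': 0 ⇒ 0;  out=∅∪out(0)=∅
  fail(2) 'bb': from fail(1)=0 chase 'b': 0 ⇒ 1;  out=∅∪out(1)=∅
  fail(5) 'ba': from fail(1)=0 chase 'a': 0 ⇒ 0;  out=∅∪out(0)=∅
  fail(3) 'bbc': from fail(2)=1 chase 'c': 1→0 ⇒ 0;  out=∅∪out(0)=∅
  fail(6) 'bab': from fail(5)=0 chase 'b': 0 ⇒ 1;  out=∅∪out(1)=∅
  fail(4) 'bbcb': from fail(3)=0 chase 'b': 0 ⇒ 1;  out={0}∪out(1)={0}
  fail(7) 'baba': from fail(6)=1 chase 'a': 1 ⇒ 5;  out=∅∪out(5)=∅
  fail(8) 'babac': from fail(7)=5 chase 'c': 5→0 ⇒ 0;  out=∅∪out(0)=∅
  fail(9) 'babacb': from fail(8)=0 chase 'b': 0 ⇒ 1;  out={1}∪out(1)={1}

Scan:
pos 0 'a': at 0
pos 1 'b': at 1
pos 2 'a': at 5
pos 3 'b': at 6
pos 4 'a': at 7
pos 5 'c': at 8
pos 6 'b': at 9  emit P1@[1:6]
pos 7 'b': at 2 ·f
pos 8 'b': at 2 ·f
pos 9 'c': at 3
pos 10 'b': at 4  emit P0@[7:10]
pos 11 'b': at 2 ·f
pos 12 'b': at 2 ·f
pos 13 'b': at 2 ·f
pos 14 'b': at 2 ·f
pos 15 'c': at 3
pos 16 'b': at 4  emit P0@[13:16]
pos 17 'b': at 2 ·f
pos 18 'b': at 2 ·f
pos 19 'c': at 3
pos 20 'b': at 4  emit P0@[17:20]
pos 21 'c': at 0 ·f
pos 22 'c': at 0
pos 23 'b': at 1
pos 24 'a': at 5
pos 25 'b': at 6
pos 26 'a': at 7
pos 27 'c': at 8
pos 28 'b': at 9  emit P1@[23:28]
pos 29 'a': at 5 ·f
pos 30 'a': at 0 ·f
pos 31 'a': at 0
pos 32 'b': at 1
pos 33 'a': at 5
pos 34 'b': at 6
pos 35 'a': at 7
pos 36 'c': at 8
pos 37 'b': at 9  emit P1@[32:37]
pos 38 'a': at 5 ·f
pos 39 'c': at 0 ·f
pos 40 'c': at 0
pos 41 'c': at 0

Result: [[6,1],[10,0],[16,0],[20,0],[28,1],[37,1]]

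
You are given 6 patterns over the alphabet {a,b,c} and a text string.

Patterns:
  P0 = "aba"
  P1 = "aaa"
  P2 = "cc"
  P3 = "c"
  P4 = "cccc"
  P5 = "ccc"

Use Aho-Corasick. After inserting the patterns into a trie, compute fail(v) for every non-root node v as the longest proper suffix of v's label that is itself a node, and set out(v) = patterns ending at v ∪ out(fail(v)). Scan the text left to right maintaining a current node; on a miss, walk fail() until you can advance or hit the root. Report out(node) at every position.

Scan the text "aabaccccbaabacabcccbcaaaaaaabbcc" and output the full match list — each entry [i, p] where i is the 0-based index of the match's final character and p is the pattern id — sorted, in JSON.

Construct AC machine:
Trie (insert patterns):
  0='ε' goto a→1 c→6
  1='a' goto a→4 b→2
  2='ab' goto a→3
  3='aba' goto ·  ←P0
  4='aa' goto a→5
  5='aaa' goto ·  ←P1
  6='c' goto c→7  ←P3
  7='cc' goto c→8  ←P2
  8='ccc' goto c→9  ←P5
  9='cccc' goto ·  ←P4

Failure links (BFS by depth):
  n1('a'): parent n0 fail=0; on 'a' 0 → fail=0;  out ∅∪∅=∅
  n6('c'): parent n0 fail=0; on 'c' 0 → fail=0;  out {3}∪∅={3}
  n2('ab'): parent n1 fail=0; on 'b' 0 → fail=0;  out ∅∪∅=∅
  n4('aa'): parent n1 fail=0; on 'a' 0 → fail=1;  out ∅∪∅=∅
  n7('cc'): parent n6 fail=0; on 'c' 0 → fail=6;  out {2}∪{3}={2,3}
  n3('aba'): parent n2 fail=0; on 'a' 0 → fail=1;  out {0}∪∅={0}
  n5('aaa'): parent n4 fail=1; on 'a' 1 → fail=4;  out {1}∪∅={1}
  n8('ccc'): parent n7 fail=6; on 'c' 6 → fail=7;  out {5}∪{2,3}={2,3,5}
  n9('cccc'): parent n8 fail=7; on 'c' 7 → fail=8;  out {4}∪{2,3,5}={2,3,4,5}

Run:
pos 0 'a': at 1
pos 1 'a': at 4
pos 2 'b': at 2 (via fail)
pos 3 'a': at 3  emit P0@[1:3]
pos 4 'c': at 6 (via fail)  emit P3@[4:4]
pos 5 'c': at 7  emit P2@[4:5],P3@[5:5]
pos 6 'c': at 8  emit P2@[5:6],P3@[6:6],P5@[4:6]
pos 7 'c': at 9  emit P2@[6:7],P3@[7:7],P4@[4:7],P5@[5:7]
pos 8 'b': at 0 (via fail)
pos 9 'a': at 1
pos 10 'a': at 4
pos 11 'b': at 2 (via fail)
pos 12 'a': at 3  emit P0@[10:12]
pos 13 'c': at 6 (via fail)  emit P3@[13:13]
pos 14 'a': at 1 (via fail)
pos 15 'b': at 2
pos 16 'c': at 6 (via fail)  emit P3@[16:16]
pos 17 'c': at 7  emit P2@[16:17],P3@[17:17]
pos 18 'c': at 8  emit P2@[17:18],P3@[18:18],P5@[16:18]
pos 19 'b': at 0 (via fail)
pos 20 'c': at 6  emit P3@[20:20]
pos 21 'a': at 1 (via fail)
pos 22 'a': at 4
pos 23 'a': at 5  emit P1@[21:23]
pos 24 'a': at 5 (via fail)  emit P1@[22:24]
pos 25 'a': at 5 (via fail)  emit P1@[23:25]
pos 26 'a': at 5 (via fail)  emit P1@[24:26]
pos 27 'a': at 5 (via fail)  emit P1@[25:27]
pos 28 'b': at 2 (via fail)
pos 29 'b': at 0 (via fail)
pos 30 'c': at 6  emit P3@[30:30]
pos 31 'c': at 7  emit P2@[30:31],P3@[31:31]

Result: [[3,0],[4,3],[5,2],[5,3],[6,2],[6,3],[6,5],[7,2],[7,3],[7,4],[7,5],[12,0],[13,3],[16,3],[17,2],[17,3],[18,2],[18,3],[18,5],[20,3],[23,1],[24,1],[25,1],[26,1],[27,1],[30,3],[31,2],[31,3]]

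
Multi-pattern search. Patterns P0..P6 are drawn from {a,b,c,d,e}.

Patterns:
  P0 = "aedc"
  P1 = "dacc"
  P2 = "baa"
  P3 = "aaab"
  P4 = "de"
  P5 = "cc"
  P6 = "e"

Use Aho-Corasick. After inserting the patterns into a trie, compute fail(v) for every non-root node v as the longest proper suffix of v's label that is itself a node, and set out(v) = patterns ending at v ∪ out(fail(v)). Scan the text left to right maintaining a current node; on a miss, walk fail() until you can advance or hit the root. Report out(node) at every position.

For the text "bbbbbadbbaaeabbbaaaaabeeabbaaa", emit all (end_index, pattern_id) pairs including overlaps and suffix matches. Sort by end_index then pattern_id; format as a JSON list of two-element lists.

Build automaton:
Trie (insert patterns):
  0='ε' goto a→1 b→9 c→16 d→5 e→18
  1='a' goto a→12 e→2
  2='ae' goto d→3
  3='aed' goto c→4
  4='aedc' goto ·  [P0 ends]
  5='d' goto a→6 e→15
  6='da' goto c→7
  7='dac' goto c→8
  8='dacc' goto ·  [P1 ends]
  9='b' goto a→10
  10='ba' goto a→11
  11='baa' goto ·  [P2 ends]
  12='aa' goto a→13
  13='aaa' goto b→14
  14='aaab' goto ·  [P3 ends]
  15='de' goto ·  [P4 ends]
  16='c' goto c→17
  17='cc' goto ·  [P5 ends]
  18='e' goto ·  [P6 ends]

Failure links (BFS by depth):
  n1('a'): parent n0 fail=0; on 'a' 0 → fail=0;  out ∅∪∅=∅
  n5('d'): parent n0 fail=0; on 'd' 0 → fail=0;  out ∅∪∅=∅
  n9('b'): parent n0 fail=0; on 'b' 0 → fail=0;  out ∅∪∅=∅
  n16('c'): parent n0 fail=0; on 'c' 0 → fail=0;  out ∅∪∅=∅
  n18('e'): parent n0 fail=0; on 'e' 0 → fail=0;  out {6}∪∅={6}
  n2('ae'): parent n1 fail=0; on 'e' 0 → fail=18;  out ∅∪{6}={6}
  n6('da'): parent n5 fail=0; on 'a' 0 → fail=1;  out ∅∪∅=∅
  n10('ba'): parent n9 fail=0; on 'a' 0 → fail=1;  out ∅∪∅=∅
  n12('aa'): parent n1 fail=0; on 'a' 0 → fail=1;  out ∅∪∅=∅
  n15('de'): parent n5 fail=0; on 'e' 0 → fail=18;  out {4}∪{6}={4,6}
  n17('cc'): parent n16 fail=0; on 'c' 0 → fail=16;  out {5}∪∅={5}
  n3('aed'): parent n2 fail=18; on 'd' 18→0 → fail=5;  out ∅∪∅=∅
  n7('dac'): parent n6 fail=1; on 'c' 1→0 → fail=16;  out ∅∪∅=∅
  n11('baa'): parent n10 fail=1; on 'a' 1 → fail=12;  out {2}∪∅={2}
  n13('aaa'): parent n12 fail=1; on 'a' 1 → fail=12;  out ∅∪∅=∅
  n4('aedc'): parent n3 fail=5; on 'c' 5→0 → fail=16;  out {0}∪∅={0}
  n8('dacc'): parent n7 fail=16; on 'c' 16 → fail=17;  out {1}∪{5}={1,5}
  n14('aaab'): parent n13 fail=12; on 'b' 12→1→0 → fail=9;  out {3}∪∅={3}

Text stream:
i=0 'b': node 0→9
i=1 'b': node 9→9 (via fail)
i=2 'b': node 9→9 (via fail)
i=3 'b': node 9→9 (via fail)
i=4 'b': node 9→9 (via fail)
i=5 'a': node 9→10
i=6 'd': node 10→5 (via fail)
i=7 'b': node 5→9 (via fail)
i=8 'b': node 9→9 (via fail)
i=9 'a': node 9→10
i=10 'a': node 10→11  → match P2@[8:10]
i=11 'e': node 11→2 (via fail)  → match P6@[11:11]
i=12 'a': node 2→1 (via fail)
i=13 'b': node 1→9 (via fail)
i=14 'b': node 9→9 (via fail)
i=15 'b': node 9→9 (via fail)
i=16 'a': node 9→10
i=17 'a': node 10→11  → match P2@[15:17]
i=18 'a': node 11→13 (via fail)
i=19 'a': node 13→13 (via fail)
i=20 'a': node 13→13 (via fail)
i=21 'b': node 13→14  → match P3@[18:21]
i=22 'e': node 14→18 (via fail)  → match P6@[22:22]
i=23 'e': node 18→18 (via fail)  → match P6@[23:23]
i=24 'a': node 18→1 (via fail)
i=25 'b': node 1→9 (via fail)
i=26 'b': node 9→9 (via fail)
i=27 'a': node 9→10
i=28 'a': node 10→11  → match P2@[26:28]
i=29 'a': node 11→13 (via fail)

Result: [[10,2],[11,6],[17,2],[21,3],[22,6],[23,6],[28,2]]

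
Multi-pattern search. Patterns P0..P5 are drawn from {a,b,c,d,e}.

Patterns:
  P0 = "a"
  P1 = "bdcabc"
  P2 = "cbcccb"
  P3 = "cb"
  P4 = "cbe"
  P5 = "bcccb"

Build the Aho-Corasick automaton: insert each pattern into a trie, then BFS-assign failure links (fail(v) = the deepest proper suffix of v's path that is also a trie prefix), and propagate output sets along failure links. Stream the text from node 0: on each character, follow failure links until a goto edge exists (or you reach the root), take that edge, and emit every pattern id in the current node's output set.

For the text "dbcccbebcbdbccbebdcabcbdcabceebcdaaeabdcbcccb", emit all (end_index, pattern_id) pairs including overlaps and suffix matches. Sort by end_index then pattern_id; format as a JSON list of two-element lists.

Construct AC machine:
Trie (insert patterns):
  0='ε' goto a→1 b→2 c→8
  1='a' goto ·  [P0 ends]
  2='b' goto c→15 d→3
  3='bd' goto c→4
  4='bdc' goto a→5
  5='bdca' goto b→6
  6='bdcab' goto c→7
  7='bdcabc' goto ·  [P1 ends]
  8='c' goto b→9
  9='cb' goto c→10 e→14  [P3 ends]
  10='cbc' goto c→11
  11='cbcc' goto c→12
  12='cbccc' goto b→13
  13='cbcccb' goto ·  [P2 ends]
  14='cbe' goto ·  [P4 ends]
  15='bc' goto c→16
  16='bcc' goto c→17
  17='bccc' goto b→18
  18='bcccb' goto ·  [P5 ends]

Failure links (BFS by depth):
  n1('a'): parent n0 fail=0; on 'a' 0 → fail=0;  out {0}∪∅={0}
  n2('b'): parent n0 fail=0; on 'b' 0 → fail=0;  out ∅∪∅=∅
  n8('c'): parent n0 fail=0; on 'c' 0 → fail=0;  out ∅∪∅=∅
  n3('bd'): parent n2 fail=0; on 'd' 0 → fail=0;  out ∅∪∅=∅
  n9('cb'): parent n8 fail=0; on 'b' 0 → fail=2;  out {3}∪∅={3}
  n15('bc'): parent n2 fail=0; on 'c' 0 → fail=8;  out ∅∪∅=∅
  n4('bdc'): parent n3 fail=0; on 'c' 0 → fail=8;  out ∅∪∅=∅
  n10('cbc'): parent n9 fail=2; on 'c' 2 → fail=15;  out ∅∪∅=∅
  n14('cbe'): parent n9 fail=2; on 'e' 2→0 → fail=0;  out {4}∪∅={4}
  n16('bcc'): parent n15 fail=8; on 'c' 8→0 → fail=8;  out ∅∪∅=∅
  n5('bdca'): parent n4 fail=8; on 'a' 8→0 → fail=1;  out ∅∪{0}={0}
  n11('cbcc'): parent n10 fail=15; on 'c' 15 → fail=16;  out ∅∪∅=∅
  n17('bccc'): parent n16 fail=8; on 'c' 8→0 → fail=8;  out ∅∪∅=∅
  n6('bdcab'): parent n5 fail=1; on 'b' 1→0 → fail=2;  out ∅∪∅=∅
  n12('cbccc'): parent n11 fail=16; on 'c' 16 → fail=17;  out ∅∪∅=∅
  n18('bcccb'): parent n17 fail=8; on 'b' 8 → fail=9;  out {5}∪{3}={3,5}
  n7('bdcabc'): parent n6 fail=2; on 'c' 2 → fail=15;  out {1}∪∅={1}
  n13('cbcccb'): parent n12 fail=17; on 'b' 17 → fail=18;  out {2}∪{3,5}={2,3,5}

Scan:
i=0 'd': node 0→0
i=1 'b': node 0→2
i=2 'c': node 2→15
i=3 'c': node 15→16
i=4 'c': node 16→17
i=5 'b': node 17→18  → match P3@[4:5],P5@[1:5]
i=6 'e': node 18→14 ·f  → match P4@[4:6]
i=7 'b': node 14→2 ·f
i=8 'c': node 2→15
i=9 'b': node 15→9 ·f  → match P3@[8:9]
i=10 'd': node 9→3 ·f
i=11 'b': node 3→2 ·f
i=12 'c': node 2→15
i=13 'c': node 15→16
i=14 'b': node 16→9 ·f  → match P3@[13:14]
i=15 'e': node 9→14  → match P4@[13:15]
i=16 'b': node 14→2 ·f
i=17 'd': node 2→3
i=18 'c': node 3→4
i=19 'a': node 4→5  → match P0@[19:19]
i=20 'b': node 5→6
i=21 'c': node 6→7  → match P1@[16:21]
i=22 'b': node 7→9 ·f  → match P3@[21:22]
i=23 'd': node 9→3 ·f
i=24 'c': node 3→4
i=25 'a': node 4→5  → match P0@[25:25]
i=26 'b': node 5→6
i=27 'c': node 6→7  → match P1@[22:27]
i=28 'e': node 7→0 ·f
i=29 'e': node 0→0
i=30 'b': node 0→2
i=31 'c': node 2→15
i=32 'd': node 15→0 ·f
i=33 'a': node 0→1  → match P0@[33:33]
i=34 'a': node 1→1 ·f  → match P0@[34:34]
i=35 'e': node 1→0 ·f
i=36 'a': node 0→1  → match P0@[36:36]
i=37 'b': node 1→2 ·f
i=38 'd': node 2→3
i=39 'c': node 3→4
i=40 'b': node 4→9 ·f  → match P3@[39:40]
i=41 'c': node 9→10
i=42 'c': node 10→11
i=43 'c': node 11→12
i=44 'b': node 12→13  → match P2@[39:44],P3@[43:44],P5@[40:44]

Result: [[5,3],[5,5],[6,4],[9,3],[14,3],[15,4],[19,0],[21,1],[22,3],[25,0],[27,1],[33,0],[34,0],[36,0],[40,3],[44,2],[44,3],[44,5]]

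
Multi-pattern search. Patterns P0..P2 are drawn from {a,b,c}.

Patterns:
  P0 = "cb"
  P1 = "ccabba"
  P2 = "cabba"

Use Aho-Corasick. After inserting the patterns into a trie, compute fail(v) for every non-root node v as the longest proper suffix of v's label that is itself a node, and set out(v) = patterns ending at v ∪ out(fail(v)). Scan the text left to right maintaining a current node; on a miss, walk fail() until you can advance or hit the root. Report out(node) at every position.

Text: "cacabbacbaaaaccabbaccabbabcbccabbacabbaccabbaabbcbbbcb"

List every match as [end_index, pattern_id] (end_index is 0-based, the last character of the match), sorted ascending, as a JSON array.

Build automaton:
Trie nodes:
  n0 'ε': c→1
  n1 'c': a→8 b→2 c→3
  n2 'cb': ·  [P0 ends]
  n3 'cc': a→4
  n4 'cca': b→5
  n5 'ccab': b→6
  n6 'ccabb': a→7
  n7 'ccabba': ·  [P1 ends]
  n8 'ca': b→9
  n9 'cab': b→10
  n10 'cabb': a→11
  n11 'cabba': ·  [P2 ends]

BFS fail/out derivation:
  n1('c'): parent n0 fail=0; on 'c' 0 → fail=0;  out ∅∪∅=∅
  n2('cb'): parent n1 fail=0; on 'b' 0 → fail=0;  out {0}∪∅={0}
  n3('cc'): parent n1 fail=0; on 'c' 0 → fail=1;  out ∅∪∅=∅
  n8('ca'): parent n1 fail=0; on 'a' 0 → fail=0;  out ∅∪∅=∅
  n4('cca'): parent n3 fail=1; on 'a' 1 → fail=8;  out ∅∪∅=∅
  n9('cab'): parent n8 fail=0; on 'b' 0 → fail=0;  out ∅∪∅=∅
  n5('ccab'): parent n4 fail=8; on 'b' 8 → fail=9;  out ∅∪∅=∅
  n10('cabb'): parent n9 fail=0; on 'b' 0 → fail=0;  out ∅∪∅=∅
  n6('ccabb'): parent n5 fail=9; on 'b' 9 → fail=10;  out ∅∪∅=∅
  n11('cabba'): parent n10 fail=0; on 'a' 0 → fail=0;  out {2}∪∅={2}
  n7('ccabba'): parent n6 fail=10; on 'a' 10 → fail=11;  out {1}∪{2}={1,2}

Run:
i=0 'c': node 0→1
i=1 'a': node 1→8
i=2 'c': node 8→1 ·f
i=3 'a': node 1→8
i=4 'b': node 8→9
i=5 'b': node 9→10
i=6 'a': node 10→11  emit P2@[2:6]
i=7 'c': node 11→1 ·f
i=8 'b': node 1→2  emit P0@[7:8]
i=9 'a': node 2→0 ·f
i=10 'a': node 0→0
i=11 'a': node 0→0
i=12 'a': node 0→0
i=13 'c': node 0→1
i=14 'c': node 1→3
i=15 'a': node 3→4
i=16 'b': node 4→5
i=17 'b': node 5→6
i=18 'a': node 6→7  emit P1@[13:18],P2@[14:18]
i=19 'c': node 7→1 ·f
i=20 'c': node 1→3
i=21 'a': node 3→4
i=22 'b': node 4→5
i=23 'b': node 5→6
i=24 'a': node 6→7  emit P1@[19:24],P2@[20:24]
i=25 'b': node 7→0 ·f
i=26 'c': node 0→1
i=27 'b': node 1→2  emit P0@[26:27]
i=28 'c': node 2→1 ·f
i=29 'c': node 1→3
i=30 'a': node 3→4
i=31 'b': node 4→5
i=32 'b': node 5→6
i=33 'a': node 6→7  emit P1@[28:33],P2@[29:33]
i=34 'c': node 7→1 ·f
i=35 'a': node 1→8
i=36 'b': node 8→9
i=37 'b': node 9→10
i=38 'a': node 10→11  emit P2@[34:38]
i=39 'c': node 11→1 ·f
i=40 'c': node 1→3
i=41 'a': node 3→4
i=42 'b': node 4→5
i=43 'b': node 5→6
i=44 'a': node 6→7  emit P1@[39:44],P2@[40:44]
i=45 'a': node 7→0 ·f
i=46 'b': node 0→0
i=47 'b': node 0→0
i=48 'c': node 0→1
i=49 'b': node 1→2  emit P0@[48:49]
i=50 'b': node 2→0 ·f
i=51 'b': node 0→0
i=52 'c': node 0→1
i=53 'b': node 1→2  emit P0@[52:53]

Matches: [[6,2],[8,0],[18,1],[18,2],[24,1],[24,2],[27,0],[33,1],[33,2],[38,2],[44,1],[44,2],[49,0],[53,0]]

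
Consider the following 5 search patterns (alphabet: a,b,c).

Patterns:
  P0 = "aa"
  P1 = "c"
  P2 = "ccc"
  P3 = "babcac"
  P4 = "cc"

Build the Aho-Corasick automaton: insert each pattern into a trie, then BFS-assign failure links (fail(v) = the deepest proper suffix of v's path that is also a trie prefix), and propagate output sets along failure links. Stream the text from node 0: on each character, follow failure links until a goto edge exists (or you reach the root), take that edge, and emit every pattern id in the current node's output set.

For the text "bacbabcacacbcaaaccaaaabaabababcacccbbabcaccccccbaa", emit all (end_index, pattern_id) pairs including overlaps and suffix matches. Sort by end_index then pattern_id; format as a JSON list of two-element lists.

Construct AC machine:
Trie nodes:
  n0 'ε': a→1 b→6 c→3
  n1 'a': a→2
  n2 'aa': ·  [P0 ends]
  n3 'c': c→4  [P1 ends]
  n4 'cc': c→5  [P4 ends]
  n5 'ccc': ·  [P2 ends]
  n6 'b': a→7
  n7 'ba': b→8
  n8 'bab': c→9
  n9 'babc': a→10
  n10 'babca': c→11
  n11 'babcac': ·  [P3 ends]

BFS fail/out derivation:
  fail(1) 'a': from fail(0)=0 chase 'a': 0 ⇒ 0;  out=∅∪out(0)=∅
  fail(3) 'c': from fail(0)=0 chase 'c': 0 ⇒ 0;  out={1}∪out(0)={1}
  fail(6) 'b': from fail(0)=0 chase 'b': 0 ⇒ 0;  out=∅∪out(0)=∅
  fail(2) 'aa': from fail(1)=0 chase 'a': 0 ⇒ 1;  out={0}∪out(1)={0}
  fail(4) 'cc': from fail(3)=0 chase 'c': 0 ⇒ 3;  out={4}∪out(3)={1,4}
  fail(7) 'ba': from fail(6)=0 chase 'a': 0 ⇒ 1;  out=∅∪out(1)=∅
  fail(5) 'ccc': from fail(4)=3 chase 'c': 3 ⇒ 4;  out={2}∪out(4)={1,2,4}
  fail(8) 'bab': from fail(7)=1 chase 'b': 1→0 ⇒ 6;  out=∅∪out(6)=∅
  fail(9) 'babc': from fail(8)=6 chase 'c': 6→0 ⇒ 3;  out=∅∪out(3)={1}
  fail(10) 'babca': from fail(9)=3 chase 'a': 3→0 ⇒ 1;  out=∅∪out(1)=∅
  fail(11) 'babcac': from fail(10)=1 chase 'c': 1→0 ⇒ 3;  out={3}∪out(3)={1,3}

Run:
pos 0 'b': at 6
pos 1 'a': at 7
pos 2 'c': at 3 ·f  → match P1@[2:2]
pos 3 'b': at 6 ·f
pos 4 'a': at 7
pos 5 'b': at 8
pos 6 'c': at 9  → match P1@[6:6]
pos 7 'a': at 10
pos 8 'c': at 11  → match P1@[8:8],P3@[3:8]
pos 9 'a': at 1 ·f
pos 10 'c': at 3 ·f  → match P1@[10:10]
pos 11 'b': at 6 ·f
pos 12 'c': at 3 ·f  → match P1@[12:12]
pos 13 'a': at 1 ·f
pos 14 'a': at 2  → match P0@[13:14]
pos 15 'a': at 2 ·f  → match P0@[14:15]
pos 16 'c': at 3 ·f  → match P1@[16:16]
pos 17 'c': at 4  → match P1@[17:17],P4@[16:17]
pos 18 'a': at 1 ·f
pos 19 'a': at 2  → match P0@[18:19]
pos 20 'a': at 2 ·f  → match P0@[19:20]
pos 21 'a': at 2 ·f  → match P0@[20:21]
pos 22 'b': at 6 ·f
pos 23 'a': at 7
pos 24 'a': at 2 ·f  → match P0@[23:24]
pos 25 'b': at 6 ·f
pos 26 'a': at 7
pos 27 'b': at 8
pos 28 'a': at 7 ·f
pos 29 'b': at 8
pos 30 'c': at 9  → match P1@[30:30]
pos 31 'a': at 10
pos 32 'c': at 11  → match P1@[32:32],P3@[27:32]
pos 33 'c': at 4 ·f  → match P1@[33:33],P4@[32:33]
pos 34 'c': at 5  → match P1@[34:34],P2@[32:34],P4@[33:34]
pos 35 'b': at 6 ·f
pos 36 'b': at 6 ·f
pos 37 'a': at 7
pos 38 'b': at 8
pos 39 'c': at 9  → match P1@[39:39]
pos 40 'a': at 10
pos 41 'c': at 11  → match P1@[41:41],P3@[36:41]
pos 42 'c': at 4 ·f  → match P1@[42:42],P4@[41:42]
pos 43 'c': at 5  → match P1@[43:43],P2@[41:43],P4@[42:43]
pos 44 'c': at 5 ·f  → match P1@[44:44],P2@[42:44],P4@[43:44]
pos 45 'c': at 5 ·f  → match P1@[45:45],P2@[43:45],P4@[44:45]
pos 46 'c': at 5 ·f  → match P1@[46:46],P2@[44:46],P4@[45:46]
pos 47 'b': at 6 ·f
pos 48 'a': at 7
pos 49 'a': at 2 ·f  → match P0@[48:49]

Result: [[2,1],[6,1],[8,1],[8,3],[10,1],[12,1],[14,0],[15,0],[16,1],[17,1],[17,4],[19,0],[20,0],[21,0],[24,0],[30,1],[32,1],[32,3],[33,1],[33,4],[34,1],[34,2],[34,4],[39,1],[41,1],[41,3],[42,1],[42,4],[43,1],[43,2],[43,4],[44,1],[44,2],[44,4],[45,1],[45,2],[45,4],[46,1],[46,2],[46,4],[49,0]]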